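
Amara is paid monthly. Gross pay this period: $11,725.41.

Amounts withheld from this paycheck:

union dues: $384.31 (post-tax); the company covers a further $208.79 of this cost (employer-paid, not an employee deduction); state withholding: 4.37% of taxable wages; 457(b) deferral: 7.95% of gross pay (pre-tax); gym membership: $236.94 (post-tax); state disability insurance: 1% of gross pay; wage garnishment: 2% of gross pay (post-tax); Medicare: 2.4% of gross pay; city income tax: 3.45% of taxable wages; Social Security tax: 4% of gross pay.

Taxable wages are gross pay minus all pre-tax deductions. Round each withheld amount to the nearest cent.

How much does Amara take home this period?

457(b) deferral: $11,725.41 × 0.0795 = $932.17
Taxable wages = $11,725.41 − $932.17 = $10,793.24
State withholding: $10,793.24 × 0.0437 = $471.66
City income tax: $10,793.24 × 0.0345 = $372.37
State disability insurance: $11,725.41 × 0.01 = $117.25
Social Security tax: $11,725.41 × 0.04 = $469.02
Medicare: $11,725.41 × 0.024 = $281.41
Gym membership: $236.94
Union dues: $384.31
Wage garnishment: $11,725.41 × 0.02 = $234.51
(Employer's $208.79 toward union dues is not withheld from the employee.)
Total deductions = $932.17 + $471.66 + $372.37 + $117.25 + $469.02 + $281.41 + $236.94 + $384.31 + $234.51 = $3,499.64
Net pay = $11,725.41 − $3,499.64 = $8,225.77

$8,225.77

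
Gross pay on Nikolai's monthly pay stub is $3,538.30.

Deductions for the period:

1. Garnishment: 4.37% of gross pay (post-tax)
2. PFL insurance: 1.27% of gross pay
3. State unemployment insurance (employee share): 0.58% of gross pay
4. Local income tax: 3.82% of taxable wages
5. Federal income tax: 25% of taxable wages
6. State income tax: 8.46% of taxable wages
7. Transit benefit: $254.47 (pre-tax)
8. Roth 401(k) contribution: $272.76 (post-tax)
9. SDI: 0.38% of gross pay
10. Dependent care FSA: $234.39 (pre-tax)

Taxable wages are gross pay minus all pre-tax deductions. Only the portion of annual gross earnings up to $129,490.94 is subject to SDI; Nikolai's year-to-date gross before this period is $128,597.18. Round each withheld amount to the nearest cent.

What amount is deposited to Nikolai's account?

$1,416.37

Transit benefit: $254.47
Dependent care FSA: $234.39
Pre-tax total = $254.47 + $234.39 = $488.86
Taxable wages = $3,538.30 − $488.86 = $3,049.44
State income tax: $3,049.44 × 0.0846 = $257.98
Federal income tax: $3,049.44 × 0.25 = $762.36
Local income tax: $3,049.44 × 0.0382 = $116.49
SDI: only $129,490.94 − $128,597.18 = $893.76 of this check is subject → $893.76 × 0.0038 = $3.40
State unemployment insurance (employee share): $3,538.30 × 0.0058 = $20.52
PFL insurance: $3,538.30 × 0.0127 = $44.94
Garnishment: $3,538.30 × 0.0437 = $154.62
Roth 401(k) contribution: $272.76
Total deductions = $254.47 + $234.39 + $257.98 + $762.36 + $116.49 + $3.40 + $20.52 + $44.94 + $154.62 + $272.76 = $2,121.93
Net pay = $3,538.30 − $2,121.93 = $1,416.37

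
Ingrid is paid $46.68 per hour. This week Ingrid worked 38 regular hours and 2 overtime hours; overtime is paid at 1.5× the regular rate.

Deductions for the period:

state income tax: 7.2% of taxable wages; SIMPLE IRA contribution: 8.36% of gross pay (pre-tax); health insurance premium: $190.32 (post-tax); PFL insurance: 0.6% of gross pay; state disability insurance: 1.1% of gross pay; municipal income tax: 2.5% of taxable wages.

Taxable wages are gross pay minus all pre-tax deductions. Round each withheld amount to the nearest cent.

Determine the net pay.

Regular pay: 38 × $46.68 = $1773.84
Overtime pay: 2 × $46.68 × 1.5 = $140.04
Gross pay = $1773.84 + $140.04 = $1913.88
SIMPLE IRA contribution: $1913.88 × 0.0836 = $160.00
Taxable wages = $1913.88 − $160.00 = $1753.88
State income tax: $1753.88 × 0.072 = $126.28
Municipal income tax: $1753.88 × 0.025 = $43.85
State disability insurance: $1913.88 × 0.011 = $21.05
PFL insurance: $1913.88 × 0.006 = $11.48
Health insurance premium: $190.32
Total deductions = $160.00 + $126.28 + $43.85 + $21.05 + $11.48 + $190.32 = $552.98
Net pay = $1913.88 − $552.98 = $1360.90

$1360.90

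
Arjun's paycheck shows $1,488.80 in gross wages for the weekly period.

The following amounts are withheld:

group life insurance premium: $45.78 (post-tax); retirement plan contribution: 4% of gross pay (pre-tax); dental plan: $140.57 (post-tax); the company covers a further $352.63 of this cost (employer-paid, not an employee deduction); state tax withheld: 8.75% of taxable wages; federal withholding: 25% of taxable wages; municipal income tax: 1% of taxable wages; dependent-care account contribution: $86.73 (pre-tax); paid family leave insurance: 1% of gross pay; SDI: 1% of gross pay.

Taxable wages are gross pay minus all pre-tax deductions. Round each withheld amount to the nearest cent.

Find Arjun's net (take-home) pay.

Retirement plan contribution: $1,488.80 × 0.04 = $59.55
Dependent-care account contribution: $86.73
Pre-tax total = $59.55 + $86.73 = $146.28
Taxable wages = $1,488.80 − $146.28 = $1,342.52
Federal withholding: $1,342.52 × 0.25 = $335.63
Municipal income tax: $1,342.52 × 0.01 = $13.43
State tax withheld: $1,342.52 × 0.0875 = $117.47
Paid family leave insurance: $1,488.80 × 0.01 = $14.89
SDI: $1,488.80 × 0.01 = $14.89
Group life insurance premium: $45.78
Dental plan: $140.57
(Employer's $352.63 toward dental plan is not withheld from the employee.)
Total deductions = $59.55 + $86.73 + $335.63 + $13.43 + $117.47 + $14.89 + $14.89 + $45.78 + $140.57 = $828.94
Net pay = $1,488.80 − $828.94 = $659.86

$659.86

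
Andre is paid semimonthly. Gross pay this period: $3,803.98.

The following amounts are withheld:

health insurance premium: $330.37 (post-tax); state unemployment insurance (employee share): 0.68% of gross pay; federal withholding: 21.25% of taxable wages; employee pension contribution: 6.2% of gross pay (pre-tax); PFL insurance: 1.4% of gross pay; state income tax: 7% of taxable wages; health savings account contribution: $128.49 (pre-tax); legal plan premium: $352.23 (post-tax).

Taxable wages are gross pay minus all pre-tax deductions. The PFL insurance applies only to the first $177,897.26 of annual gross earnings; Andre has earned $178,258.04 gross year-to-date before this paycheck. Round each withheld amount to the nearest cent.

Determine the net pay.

Health savings account contribution: $128.49
Employee pension contribution: $3,803.98 × 0.062 = $235.85
Pre-tax total = $128.49 + $235.85 = $364.34
Taxable wages = $3,803.98 − $364.34 = $3,439.64
Federal withholding: $3,439.64 × 0.2125 = $730.92
State income tax: $3,439.64 × 0.07 = $240.77
State unemployment insurance (employee share): $3,803.98 × 0.0068 = $25.87
PFL insurance: annual cap $177,897.26 already reached (YTD $178,258.04), so $0.00
Legal plan premium: $352.23
Health insurance premium: $330.37
Total deductions = $128.49 + $235.85 + $730.92 + $240.77 + $25.87 + $0.00 + $352.23 + $330.37 = $2,044.50
Net pay = $3,803.98 − $2,044.50 = $1,759.48

$1,759.48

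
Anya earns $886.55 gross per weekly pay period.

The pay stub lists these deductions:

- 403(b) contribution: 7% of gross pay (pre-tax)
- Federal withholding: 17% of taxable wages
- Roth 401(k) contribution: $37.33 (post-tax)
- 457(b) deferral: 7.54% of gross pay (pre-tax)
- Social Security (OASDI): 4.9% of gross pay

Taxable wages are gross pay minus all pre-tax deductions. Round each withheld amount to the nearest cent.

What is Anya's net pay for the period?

403(b) contribution: $886.55 × 0.07 = $62.06
457(b) deferral: $886.55 × 0.0754 = $66.85
Pre-tax total = $62.06 + $66.85 = $128.91
Taxable wages = $886.55 − $128.91 = $757.64
Federal withholding: $757.64 × 0.17 = $128.80
Social Security (OASDI): $886.55 × 0.049 = $43.44
Roth 401(k) contribution: $37.33
Total deductions = $62.06 + $66.85 + $128.80 + $43.44 + $37.33 = $338.48
Net pay = $886.55 − $338.48 = $548.07

$548.07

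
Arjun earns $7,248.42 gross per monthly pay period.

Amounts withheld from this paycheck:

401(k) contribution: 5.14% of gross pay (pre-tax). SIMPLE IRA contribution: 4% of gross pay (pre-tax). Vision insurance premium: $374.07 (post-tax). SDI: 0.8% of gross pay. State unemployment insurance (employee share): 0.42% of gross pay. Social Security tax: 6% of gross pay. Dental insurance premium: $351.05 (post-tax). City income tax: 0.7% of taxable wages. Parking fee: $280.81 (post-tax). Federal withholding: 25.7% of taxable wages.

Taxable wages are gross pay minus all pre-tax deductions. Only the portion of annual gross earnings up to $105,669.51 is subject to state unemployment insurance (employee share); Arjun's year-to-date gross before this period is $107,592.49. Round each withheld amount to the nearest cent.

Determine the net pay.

401(k) contribution: $7,248.42 × 0.0514 = $372.57
SIMPLE IRA contribution: $7,248.42 × 0.04 = $289.94
Pre-tax total = $372.57 + $289.94 = $662.51
Taxable wages = $7,248.42 − $662.51 = $6,585.91
Federal withholding: $6,585.91 × 0.257 = $1,692.58
City income tax: $6,585.91 × 0.007 = $46.10
Social Security tax: $7,248.42 × 0.06 = $434.91
State unemployment insurance (employee share): annual cap $105,669.51 already reached (YTD $107,592.49), so $0.00
SDI: $7,248.42 × 0.008 = $57.99
Dental insurance premium: $351.05
Parking fee: $280.81
Vision insurance premium: $374.07
Total deductions = $372.57 + $289.94 + $1,692.58 + $46.10 + $434.91 + $0.00 + $57.99 + $351.05 + $280.81 + $374.07 = $3,900.02
Net pay = $7,248.42 − $3,900.02 = $3,348.40

$3,348.40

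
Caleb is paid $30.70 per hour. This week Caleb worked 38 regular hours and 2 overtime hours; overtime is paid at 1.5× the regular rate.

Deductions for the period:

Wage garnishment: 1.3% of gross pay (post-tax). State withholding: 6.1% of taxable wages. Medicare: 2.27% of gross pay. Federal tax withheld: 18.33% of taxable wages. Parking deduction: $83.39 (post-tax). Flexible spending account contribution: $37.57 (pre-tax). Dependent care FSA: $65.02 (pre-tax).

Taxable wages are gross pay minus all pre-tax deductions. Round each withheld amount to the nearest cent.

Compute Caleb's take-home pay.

Regular pay: 38 × $30.70 = $1,166.60
Overtime pay: 2 × $30.70 × 1.5 = $92.10
Gross pay = $1,166.60 + $92.10 = $1,258.70
Flexible spending account contribution: $37.57
Dependent care FSA: $65.02
Pre-tax total = $37.57 + $65.02 = $102.59
Taxable wages = $1,258.70 − $102.59 = $1,156.11
Federal tax withheld: $1,156.11 × 0.1833 = $211.91
State withholding: $1,156.11 × 0.061 = $70.52
Medicare: $1,258.70 × 0.0227 = $28.57
Wage garnishment: $1,258.70 × 0.013 = $16.36
Parking deduction: $83.39
Total deductions = $37.57 + $65.02 + $211.91 + $70.52 + $28.57 + $16.36 + $83.39 = $513.34
Net pay = $1,258.70 − $513.34 = $745.36

$745.36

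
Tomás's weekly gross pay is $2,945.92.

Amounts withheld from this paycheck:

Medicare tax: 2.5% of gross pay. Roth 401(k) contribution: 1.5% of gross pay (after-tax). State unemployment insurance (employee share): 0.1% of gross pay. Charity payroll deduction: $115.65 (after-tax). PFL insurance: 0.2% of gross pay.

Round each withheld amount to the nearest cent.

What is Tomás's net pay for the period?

$2,703.59

State unemployment insurance (employee share): $2,945.92 × 0.001 = $2.95
PFL insurance: $2,945.92 × 0.002 = $5.89
Medicare tax: $2,945.92 × 0.025 = $73.65
Charity payroll deduction: $115.65
Roth 401(k) contribution: $2,945.92 × 0.015 = $44.19
Total deductions = $2.95 + $5.89 + $73.65 + $115.65 + $44.19 = $242.33
Net pay = $2,945.92 − $242.33 = $2,703.59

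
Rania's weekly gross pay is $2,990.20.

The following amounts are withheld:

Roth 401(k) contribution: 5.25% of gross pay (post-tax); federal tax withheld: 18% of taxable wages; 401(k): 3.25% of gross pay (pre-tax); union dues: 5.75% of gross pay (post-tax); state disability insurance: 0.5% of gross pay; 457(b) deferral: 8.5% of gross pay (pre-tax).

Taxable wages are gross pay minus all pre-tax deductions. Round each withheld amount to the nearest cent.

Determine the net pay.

$1,819.98

457(b) deferral: $2,990.20 × 0.085 = $254.17
401(k): $2,990.20 × 0.0325 = $97.18
Pre-tax total = $254.17 + $97.18 = $351.35
Taxable wages = $2,990.20 − $351.35 = $2,638.85
Federal tax withheld: $2,638.85 × 0.18 = $474.99
State disability insurance: $2,990.20 × 0.005 = $14.95
Union dues: $2,990.20 × 0.0575 = $171.94
Roth 401(k) contribution: $2,990.20 × 0.0525 = $156.99
Total deductions = $254.17 + $97.18 + $474.99 + $14.95 + $171.94 + $156.99 = $1,170.22
Net pay = $2,990.20 − $1,170.22 = $1,819.98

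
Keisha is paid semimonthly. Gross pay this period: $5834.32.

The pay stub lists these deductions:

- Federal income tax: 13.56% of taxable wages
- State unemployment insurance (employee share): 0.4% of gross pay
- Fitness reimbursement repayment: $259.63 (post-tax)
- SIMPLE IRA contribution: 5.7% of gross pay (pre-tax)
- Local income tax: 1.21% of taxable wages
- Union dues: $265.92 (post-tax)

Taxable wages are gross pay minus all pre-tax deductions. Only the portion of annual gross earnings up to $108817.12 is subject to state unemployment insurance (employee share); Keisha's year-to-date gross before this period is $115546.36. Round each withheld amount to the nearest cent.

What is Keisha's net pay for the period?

SIMPLE IRA contribution: $5834.32 × 0.057 = $332.56
Taxable wages = $5834.32 − $332.56 = $5501.76
Federal income tax: $5501.76 × 0.1356 = $746.04
Local income tax: $5501.76 × 0.0121 = $66.57
State unemployment insurance (employee share): annual cap $108817.12 already reached (YTD $115546.36), so $0.00
Union dues: $265.92
Fitness reimbursement repayment: $259.63
Total deductions = $332.56 + $746.04 + $66.57 + $0.00 + $265.92 + $259.63 = $1670.72
Net pay = $5834.32 − $1670.72 = $4163.60

$4163.60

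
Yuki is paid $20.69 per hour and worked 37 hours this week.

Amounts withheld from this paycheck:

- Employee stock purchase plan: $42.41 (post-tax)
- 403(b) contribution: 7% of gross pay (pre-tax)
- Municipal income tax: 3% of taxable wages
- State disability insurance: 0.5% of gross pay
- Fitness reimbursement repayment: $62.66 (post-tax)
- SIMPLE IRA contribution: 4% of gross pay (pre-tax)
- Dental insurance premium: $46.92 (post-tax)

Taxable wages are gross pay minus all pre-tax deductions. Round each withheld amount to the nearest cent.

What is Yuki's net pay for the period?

Gross pay: 37 × $20.69 = $765.53
SIMPLE IRA contribution: $765.53 × 0.04 = $30.62
403(b) contribution: $765.53 × 0.07 = $53.59
Pre-tax total = $30.62 + $53.59 = $84.21
Taxable wages = $765.53 − $84.21 = $681.32
Municipal income tax: $681.32 × 0.03 = $20.44
State disability insurance: $765.53 × 0.005 = $3.83
Fitness reimbursement repayment: $62.66
Dental insurance premium: $46.92
Employee stock purchase plan: $42.41
Total deductions = $30.62 + $53.59 + $20.44 + $3.83 + $62.66 + $46.92 + $42.41 = $260.47
Net pay = $765.53 − $260.47 = $505.06

$505.06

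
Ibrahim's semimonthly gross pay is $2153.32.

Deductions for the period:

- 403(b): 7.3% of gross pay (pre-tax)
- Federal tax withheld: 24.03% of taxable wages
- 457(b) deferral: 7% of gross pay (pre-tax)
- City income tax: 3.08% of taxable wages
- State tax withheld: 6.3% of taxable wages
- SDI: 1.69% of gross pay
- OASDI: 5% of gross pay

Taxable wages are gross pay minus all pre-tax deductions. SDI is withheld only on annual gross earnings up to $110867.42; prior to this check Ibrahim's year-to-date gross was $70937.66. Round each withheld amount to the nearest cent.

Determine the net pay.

$1084.79

457(b) deferral: $2153.32 × 0.07 = $150.73
403(b): $2153.32 × 0.073 = $157.19
Pre-tax total = $150.73 + $157.19 = $307.92
Taxable wages = $2153.32 − $307.92 = $1845.40
Federal tax withheld: $1845.40 × 0.2403 = $443.45
City income tax: $1845.40 × 0.0308 = $56.84
State tax withheld: $1845.40 × 0.063 = $116.26
SDI: cap not yet reached, full $2153.32 is subject → $2153.32 × 0.0169 = $36.39
OASDI: $2153.32 × 0.05 = $107.67
Total deductions = $150.73 + $157.19 + $443.45 + $56.84 + $116.26 + $36.39 + $107.67 = $1068.53
Net pay = $2153.32 − $1068.53 = $1084.79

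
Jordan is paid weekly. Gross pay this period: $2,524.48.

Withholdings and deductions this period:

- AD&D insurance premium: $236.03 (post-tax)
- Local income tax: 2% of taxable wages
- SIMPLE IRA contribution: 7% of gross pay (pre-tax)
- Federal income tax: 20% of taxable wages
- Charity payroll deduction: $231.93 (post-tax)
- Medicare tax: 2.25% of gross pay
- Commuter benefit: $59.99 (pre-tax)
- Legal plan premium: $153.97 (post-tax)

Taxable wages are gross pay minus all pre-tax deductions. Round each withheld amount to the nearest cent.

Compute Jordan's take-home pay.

SIMPLE IRA contribution: $2,524.48 × 0.07 = $176.71
Commuter benefit: $59.99
Pre-tax total = $176.71 + $59.99 = $236.70
Taxable wages = $2,524.48 − $236.70 = $2,287.78
Local income tax: $2,287.78 × 0.02 = $45.76
Federal income tax: $2,287.78 × 0.2 = $457.56
Medicare tax: $2,524.48 × 0.0225 = $56.80
Charity payroll deduction: $231.93
Legal plan premium: $153.97
AD&D insurance premium: $236.03
Total deductions = $176.71 + $59.99 + $45.76 + $457.56 + $56.80 + $231.93 + $153.97 + $236.03 = $1,418.75
Net pay = $2,524.48 − $1,418.75 = $1,105.73

$1,105.73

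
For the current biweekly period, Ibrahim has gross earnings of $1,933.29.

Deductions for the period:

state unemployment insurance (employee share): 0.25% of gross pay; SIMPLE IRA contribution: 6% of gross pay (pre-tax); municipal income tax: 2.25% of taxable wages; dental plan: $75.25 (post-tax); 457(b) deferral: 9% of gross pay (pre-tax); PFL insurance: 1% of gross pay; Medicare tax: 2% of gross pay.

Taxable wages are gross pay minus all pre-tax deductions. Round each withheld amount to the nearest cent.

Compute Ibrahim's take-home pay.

SIMPLE IRA contribution: $1,933.29 × 0.06 = $116.00
457(b) deferral: $1,933.29 × 0.09 = $174.00
Pre-tax total = $116.00 + $174.00 = $290.00
Taxable wages = $1,933.29 − $290.00 = $1,643.29
Municipal income tax: $1,643.29 × 0.0225 = $36.97
PFL insurance: $1,933.29 × 0.01 = $19.33
Medicare tax: $1,933.29 × 0.02 = $38.67
State unemployment insurance (employee share): $1,933.29 × 0.0025 = $4.83
Dental plan: $75.25
Total deductions = $116.00 + $174.00 + $36.97 + $19.33 + $38.67 + $4.83 + $75.25 = $465.05
Net pay = $1,933.29 − $465.05 = $1,468.24

$1,468.24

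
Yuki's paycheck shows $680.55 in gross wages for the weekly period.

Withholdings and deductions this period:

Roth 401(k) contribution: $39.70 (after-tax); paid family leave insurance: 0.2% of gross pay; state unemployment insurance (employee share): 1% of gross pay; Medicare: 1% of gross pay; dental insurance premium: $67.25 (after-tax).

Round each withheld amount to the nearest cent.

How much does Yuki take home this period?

$558.62

Medicare: $680.55 × 0.01 = $6.81
Paid family leave insurance: $680.55 × 0.002 = $1.36
State unemployment insurance (employee share): $680.55 × 0.01 = $6.81
Roth 401(k) contribution: $39.70
Dental insurance premium: $67.25
Total deductions = $6.81 + $1.36 + $6.81 + $39.70 + $67.25 = $121.93
Net pay = $680.55 − $121.93 = $558.62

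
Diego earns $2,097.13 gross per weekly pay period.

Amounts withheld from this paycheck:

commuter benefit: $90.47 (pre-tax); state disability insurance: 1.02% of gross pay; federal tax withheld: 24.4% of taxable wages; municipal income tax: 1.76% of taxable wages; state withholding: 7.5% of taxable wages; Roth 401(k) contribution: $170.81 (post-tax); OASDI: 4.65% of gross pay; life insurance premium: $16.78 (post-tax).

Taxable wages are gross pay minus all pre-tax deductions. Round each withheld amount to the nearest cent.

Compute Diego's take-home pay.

$1,024.71

Commuter benefit: $90.47
Taxable wages = $2,097.13 − $90.47 = $2,006.66
State withholding: $2,006.66 × 0.075 = $150.50
Municipal income tax: $2,006.66 × 0.0176 = $35.32
Federal tax withheld: $2,006.66 × 0.244 = $489.63
OASDI: $2,097.13 × 0.0465 = $97.52
State disability insurance: $2,097.13 × 0.0102 = $21.39
Life insurance premium: $16.78
Roth 401(k) contribution: $170.81
Total deductions = $90.47 + $150.50 + $35.32 + $489.63 + $97.52 + $21.39 + $16.78 + $170.81 = $1,072.42
Net pay = $2,097.13 − $1,072.42 = $1,024.71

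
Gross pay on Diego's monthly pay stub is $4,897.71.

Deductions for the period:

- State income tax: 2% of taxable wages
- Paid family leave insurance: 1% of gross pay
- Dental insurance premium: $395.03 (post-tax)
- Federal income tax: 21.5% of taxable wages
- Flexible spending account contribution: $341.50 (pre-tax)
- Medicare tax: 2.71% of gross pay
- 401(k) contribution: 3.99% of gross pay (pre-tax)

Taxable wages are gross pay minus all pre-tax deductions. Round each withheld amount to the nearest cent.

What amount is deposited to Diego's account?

$2,759.26

401(k) contribution: $4,897.71 × 0.0399 = $195.42
Flexible spending account contribution: $341.50
Pre-tax total = $195.42 + $341.50 = $536.92
Taxable wages = $4,897.71 − $536.92 = $4,360.79
Federal income tax: $4,360.79 × 0.215 = $937.57
State income tax: $4,360.79 × 0.02 = $87.22
Medicare tax: $4,897.71 × 0.0271 = $132.73
Paid family leave insurance: $4,897.71 × 0.01 = $48.98
Dental insurance premium: $395.03
Total deductions = $195.42 + $341.50 + $937.57 + $87.22 + $132.73 + $48.98 + $395.03 = $2,138.45
Net pay = $4,897.71 − $2,138.45 = $2,759.26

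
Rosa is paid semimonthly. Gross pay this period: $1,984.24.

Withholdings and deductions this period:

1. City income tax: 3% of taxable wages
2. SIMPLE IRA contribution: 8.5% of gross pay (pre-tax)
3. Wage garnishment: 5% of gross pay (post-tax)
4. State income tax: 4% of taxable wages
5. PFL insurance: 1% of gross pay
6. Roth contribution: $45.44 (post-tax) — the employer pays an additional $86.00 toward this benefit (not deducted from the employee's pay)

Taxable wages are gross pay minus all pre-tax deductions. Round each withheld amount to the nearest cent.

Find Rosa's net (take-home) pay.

SIMPLE IRA contribution: $1,984.24 × 0.085 = $168.66
Taxable wages = $1,984.24 − $168.66 = $1,815.58
City income tax: $1,815.58 × 0.03 = $54.47
State income tax: $1,815.58 × 0.04 = $72.62
PFL insurance: $1,984.24 × 0.01 = $19.84
Wage garnishment: $1,984.24 × 0.05 = $99.21
Roth contribution: $45.44
(Employer's $86.00 toward Roth contribution is not withheld from the employee.)
Total deductions = $168.66 + $54.47 + $72.62 + $19.84 + $99.21 + $45.44 = $460.24
Net pay = $1,984.24 − $460.24 = $1,524.00

$1,524.00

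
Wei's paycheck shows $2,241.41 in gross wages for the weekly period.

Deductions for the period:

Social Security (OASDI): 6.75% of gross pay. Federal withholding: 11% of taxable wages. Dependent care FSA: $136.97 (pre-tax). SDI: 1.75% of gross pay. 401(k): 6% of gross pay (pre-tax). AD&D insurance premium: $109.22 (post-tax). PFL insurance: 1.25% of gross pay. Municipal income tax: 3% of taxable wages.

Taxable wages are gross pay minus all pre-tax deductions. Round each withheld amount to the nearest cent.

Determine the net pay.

$1,366.40

Dependent care FSA: $136.97
401(k): $2,241.41 × 0.06 = $134.48
Pre-tax total = $136.97 + $134.48 = $271.45
Taxable wages = $2,241.41 − $271.45 = $1,969.96
Municipal income tax: $1,969.96 × 0.03 = $59.10
Federal withholding: $1,969.96 × 0.11 = $216.70
SDI: $2,241.41 × 0.0175 = $39.22
Social Security (OASDI): $2,241.41 × 0.0675 = $151.30
PFL insurance: $2,241.41 × 0.0125 = $28.02
AD&D insurance premium: $109.22
Total deductions = $136.97 + $134.48 + $59.10 + $216.70 + $39.22 + $151.30 + $28.02 + $109.22 = $875.01
Net pay = $2,241.41 − $875.01 = $1,366.40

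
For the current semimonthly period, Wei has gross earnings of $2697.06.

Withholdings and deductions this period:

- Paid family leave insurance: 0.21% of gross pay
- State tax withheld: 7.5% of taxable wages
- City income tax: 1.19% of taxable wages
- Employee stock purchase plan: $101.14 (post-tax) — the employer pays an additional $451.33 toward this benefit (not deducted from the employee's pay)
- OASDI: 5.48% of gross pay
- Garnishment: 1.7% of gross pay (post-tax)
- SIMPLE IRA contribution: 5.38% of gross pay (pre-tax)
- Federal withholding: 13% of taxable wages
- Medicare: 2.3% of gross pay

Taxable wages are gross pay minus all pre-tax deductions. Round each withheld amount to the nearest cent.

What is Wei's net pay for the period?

$1635.96

SIMPLE IRA contribution: $2697.06 × 0.0538 = $145.10
Taxable wages = $2697.06 − $145.10 = $2551.96
State tax withheld: $2551.96 × 0.075 = $191.40
City income tax: $2551.96 × 0.0119 = $30.37
Federal withholding: $2551.96 × 0.13 = $331.75
Paid family leave insurance: $2697.06 × 0.0021 = $5.66
OASDI: $2697.06 × 0.0548 = $147.80
Medicare: $2697.06 × 0.023 = $62.03
Employee stock purchase plan: $101.14
Garnishment: $2697.06 × 0.017 = $45.85
(Employer's $451.33 toward employee stock purchase plan is not withheld from the employee.)
Total deductions = $145.10 + $191.40 + $30.37 + $331.75 + $5.66 + $147.80 + $62.03 + $101.14 + $45.85 = $1061.10
Net pay = $2697.06 − $1061.10 = $1635.96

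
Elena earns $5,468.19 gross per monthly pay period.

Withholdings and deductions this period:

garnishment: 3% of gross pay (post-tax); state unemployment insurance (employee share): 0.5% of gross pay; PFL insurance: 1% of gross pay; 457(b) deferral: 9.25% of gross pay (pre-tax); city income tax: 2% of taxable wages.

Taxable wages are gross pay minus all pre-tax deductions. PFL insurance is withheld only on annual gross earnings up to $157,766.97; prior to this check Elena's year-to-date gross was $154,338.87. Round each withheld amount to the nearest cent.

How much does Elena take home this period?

$4,637.46

457(b) deferral: $5,468.19 × 0.0925 = $505.81
Taxable wages = $5,468.19 − $505.81 = $4,962.38
City income tax: $4,962.38 × 0.02 = $99.25
PFL insurance: only $157,766.97 − $154,338.87 = $3,428.10 of this check is subject → $3,428.10 × 0.01 = $34.28
State unemployment insurance (employee share): $5,468.19 × 0.005 = $27.34
Garnishment: $5,468.19 × 0.03 = $164.05
Total deductions = $505.81 + $99.25 + $34.28 + $27.34 + $164.05 = $830.73
Net pay = $5,468.19 − $830.73 = $4,637.46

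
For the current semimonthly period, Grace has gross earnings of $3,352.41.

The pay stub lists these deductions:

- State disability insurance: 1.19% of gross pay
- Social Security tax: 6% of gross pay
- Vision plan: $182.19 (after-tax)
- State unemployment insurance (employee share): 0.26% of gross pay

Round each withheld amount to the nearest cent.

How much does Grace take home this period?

State disability insurance: $3,352.41 × 0.0119 = $39.89
Social Security tax: $3,352.41 × 0.06 = $201.14
State unemployment insurance (employee share): $3,352.41 × 0.0026 = $8.72
Vision plan: $182.19
Total deductions = $39.89 + $201.14 + $8.72 + $182.19 = $431.94
Net pay = $3,352.41 − $431.94 = $2,920.47

$2,920.47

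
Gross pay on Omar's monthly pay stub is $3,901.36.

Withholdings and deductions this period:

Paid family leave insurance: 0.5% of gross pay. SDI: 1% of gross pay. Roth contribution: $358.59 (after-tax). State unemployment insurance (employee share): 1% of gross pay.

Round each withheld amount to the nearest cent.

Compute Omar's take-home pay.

Paid family leave insurance: $3,901.36 × 0.005 = $19.51
State unemployment insurance (employee share): $3,901.36 × 0.01 = $39.01
SDI: $3,901.36 × 0.01 = $39.01
Roth contribution: $358.59
Total deductions = $19.51 + $39.01 + $39.01 + $358.59 = $456.12
Net pay = $3,901.36 − $456.12 = $3,445.24

$3,445.24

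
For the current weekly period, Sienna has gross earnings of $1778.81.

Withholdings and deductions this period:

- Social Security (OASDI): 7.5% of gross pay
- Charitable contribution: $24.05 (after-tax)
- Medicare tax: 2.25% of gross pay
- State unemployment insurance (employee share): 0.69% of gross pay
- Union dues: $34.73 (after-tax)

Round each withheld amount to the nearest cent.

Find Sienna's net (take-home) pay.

Social Security (OASDI): $1778.81 × 0.075 = $133.41
Medicare tax: $1778.81 × 0.0225 = $40.02
State unemployment insurance (employee share): $1778.81 × 0.0069 = $12.27
Charitable contribution: $24.05
Union dues: $34.73
Total deductions = $133.41 + $40.02 + $12.27 + $24.05 + $34.73 = $244.48
Net pay = $1778.81 − $244.48 = $1534.33

$1534.33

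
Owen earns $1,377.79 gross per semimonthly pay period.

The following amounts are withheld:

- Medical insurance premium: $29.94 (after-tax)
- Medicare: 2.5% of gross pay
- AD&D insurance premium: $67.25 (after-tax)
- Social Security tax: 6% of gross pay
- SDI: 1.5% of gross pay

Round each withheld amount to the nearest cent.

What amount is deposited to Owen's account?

SDI: $1,377.79 × 0.015 = $20.67
Social Security tax: $1,377.79 × 0.06 = $82.67
Medicare: $1,377.79 × 0.025 = $34.44
AD&D insurance premium: $67.25
Medical insurance premium: $29.94
Total deductions = $20.67 + $82.67 + $34.44 + $67.25 + $29.94 = $234.97
Net pay = $1,377.79 − $234.97 = $1,142.82

$1,142.82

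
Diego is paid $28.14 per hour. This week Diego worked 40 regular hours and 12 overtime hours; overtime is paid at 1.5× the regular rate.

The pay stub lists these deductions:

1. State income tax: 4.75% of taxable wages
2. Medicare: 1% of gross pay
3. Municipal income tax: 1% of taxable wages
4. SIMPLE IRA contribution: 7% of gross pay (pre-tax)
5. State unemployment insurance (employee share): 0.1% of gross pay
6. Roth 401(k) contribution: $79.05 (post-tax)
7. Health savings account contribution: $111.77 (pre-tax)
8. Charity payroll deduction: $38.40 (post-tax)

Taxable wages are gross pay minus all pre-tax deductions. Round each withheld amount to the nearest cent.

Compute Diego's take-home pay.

Regular pay: 40 × $28.14 = $1,125.60
Overtime pay: 12 × $28.14 × 1.5 = $506.52
Gross pay = $1,125.60 + $506.52 = $1,632.12
Health savings account contribution: $111.77
SIMPLE IRA contribution: $1,632.12 × 0.07 = $114.25
Pre-tax total = $111.77 + $114.25 = $226.02
Taxable wages = $1,632.12 − $226.02 = $1,406.10
State income tax: $1,406.10 × 0.0475 = $66.79
Municipal income tax: $1,406.10 × 0.01 = $14.06
State unemployment insurance (employee share): $1,632.12 × 0.001 = $1.63
Medicare: $1,632.12 × 0.01 = $16.32
Roth 401(k) contribution: $79.05
Charity payroll deduction: $38.40
Total deductions = $111.77 + $114.25 + $66.79 + $14.06 + $1.63 + $16.32 + $79.05 + $38.40 = $442.27
Net pay = $1,632.12 − $442.27 = $1,189.85

$1,189.85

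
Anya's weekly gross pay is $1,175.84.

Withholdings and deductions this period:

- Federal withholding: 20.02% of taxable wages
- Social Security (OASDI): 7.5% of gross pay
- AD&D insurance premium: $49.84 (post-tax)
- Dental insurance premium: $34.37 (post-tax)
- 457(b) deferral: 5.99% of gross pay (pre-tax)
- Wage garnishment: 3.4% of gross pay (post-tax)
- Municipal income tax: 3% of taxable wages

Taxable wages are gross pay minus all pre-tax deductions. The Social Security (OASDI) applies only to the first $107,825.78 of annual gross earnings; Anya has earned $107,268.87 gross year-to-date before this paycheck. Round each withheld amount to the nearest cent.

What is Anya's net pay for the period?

$684.99

457(b) deferral: $1,175.84 × 0.0599 = $70.43
Taxable wages = $1,175.84 − $70.43 = $1,105.41
Federal withholding: $1,105.41 × 0.2002 = $221.30
Municipal income tax: $1,105.41 × 0.03 = $33.16
Social Security (OASDI): only $107,825.78 − $107,268.87 = $556.91 of this check is subject → $556.91 × 0.075 = $41.77
AD&D insurance premium: $49.84
Wage garnishment: $1,175.84 × 0.034 = $39.98
Dental insurance premium: $34.37
Total deductions = $70.43 + $221.30 + $33.16 + $41.77 + $49.84 + $39.98 + $34.37 = $490.85
Net pay = $1,175.84 − $490.85 = $684.99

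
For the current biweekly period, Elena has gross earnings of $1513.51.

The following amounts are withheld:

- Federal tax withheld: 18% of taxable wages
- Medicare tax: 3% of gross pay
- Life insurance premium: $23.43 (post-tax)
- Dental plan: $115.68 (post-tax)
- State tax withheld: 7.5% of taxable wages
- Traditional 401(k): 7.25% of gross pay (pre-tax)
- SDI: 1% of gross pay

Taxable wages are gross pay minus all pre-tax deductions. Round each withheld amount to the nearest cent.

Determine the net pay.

Traditional 401(k): $1513.51 × 0.0725 = $109.73
Taxable wages = $1513.51 − $109.73 = $1403.78
State tax withheld: $1403.78 × 0.075 = $105.28
Federal tax withheld: $1403.78 × 0.18 = $252.68
Medicare tax: $1513.51 × 0.03 = $45.41
SDI: $1513.51 × 0.01 = $15.14
Dental plan: $115.68
Life insurance premium: $23.43
Total deductions = $109.73 + $105.28 + $252.68 + $45.41 + $15.14 + $115.68 + $23.43 = $667.35
Net pay = $1513.51 − $667.35 = $846.16

$846.16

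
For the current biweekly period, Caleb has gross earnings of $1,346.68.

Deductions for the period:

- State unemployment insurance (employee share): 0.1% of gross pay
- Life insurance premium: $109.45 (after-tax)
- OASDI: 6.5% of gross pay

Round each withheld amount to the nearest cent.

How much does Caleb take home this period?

$1,148.35

State unemployment insurance (employee share): $1,346.68 × 0.001 = $1.35
OASDI: $1,346.68 × 0.065 = $87.53
Life insurance premium: $109.45
Total deductions = $1.35 + $87.53 + $109.45 = $198.33
Net pay = $1,346.68 − $198.33 = $1,148.35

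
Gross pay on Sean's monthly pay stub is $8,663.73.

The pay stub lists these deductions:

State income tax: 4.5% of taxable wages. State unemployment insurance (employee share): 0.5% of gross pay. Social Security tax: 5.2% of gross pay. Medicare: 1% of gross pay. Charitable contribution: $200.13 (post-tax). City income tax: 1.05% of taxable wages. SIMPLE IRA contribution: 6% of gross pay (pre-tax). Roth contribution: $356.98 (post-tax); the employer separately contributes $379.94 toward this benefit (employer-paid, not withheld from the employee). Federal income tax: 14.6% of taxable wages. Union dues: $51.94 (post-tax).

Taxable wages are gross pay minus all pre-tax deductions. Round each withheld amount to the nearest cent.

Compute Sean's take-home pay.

SIMPLE IRA contribution: $8,663.73 × 0.06 = $519.82
Taxable wages = $8,663.73 − $519.82 = $8,143.91
Federal income tax: $8,143.91 × 0.146 = $1,189.01
City income tax: $8,143.91 × 0.0105 = $85.51
State income tax: $8,143.91 × 0.045 = $366.48
State unemployment insurance (employee share): $8,663.73 × 0.005 = $43.32
Medicare: $8,663.73 × 0.01 = $86.64
Social Security tax: $8,663.73 × 0.052 = $450.51
Charitable contribution: $200.13
Union dues: $51.94
Roth contribution: $356.98
(Employer's $379.94 toward Roth contribution is not withheld from the employee.)
Total deductions = $519.82 + $1,189.01 + $85.51 + $366.48 + $43.32 + $86.64 + $450.51 + $200.13 + $51.94 + $356.98 = $3,350.34
Net pay = $8,663.73 − $3,350.34 = $5,313.39

$5,313.39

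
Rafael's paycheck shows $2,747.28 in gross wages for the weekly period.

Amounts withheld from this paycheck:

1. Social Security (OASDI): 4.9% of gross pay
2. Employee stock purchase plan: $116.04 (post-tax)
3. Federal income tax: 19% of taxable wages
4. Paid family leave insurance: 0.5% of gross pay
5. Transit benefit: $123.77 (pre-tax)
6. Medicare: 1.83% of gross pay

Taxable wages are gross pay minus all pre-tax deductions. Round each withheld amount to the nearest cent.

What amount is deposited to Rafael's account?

$1,810.36

Transit benefit: $123.77
Taxable wages = $2,747.28 − $123.77 = $2,623.51
Federal income tax: $2,623.51 × 0.19 = $498.47
Paid family leave insurance: $2,747.28 × 0.005 = $13.74
Medicare: $2,747.28 × 0.0183 = $50.28
Social Security (OASDI): $2,747.28 × 0.049 = $134.62
Employee stock purchase plan: $116.04
Total deductions = $123.77 + $498.47 + $13.74 + $50.28 + $134.62 + $116.04 = $936.92
Net pay = $2,747.28 − $936.92 = $1,810.36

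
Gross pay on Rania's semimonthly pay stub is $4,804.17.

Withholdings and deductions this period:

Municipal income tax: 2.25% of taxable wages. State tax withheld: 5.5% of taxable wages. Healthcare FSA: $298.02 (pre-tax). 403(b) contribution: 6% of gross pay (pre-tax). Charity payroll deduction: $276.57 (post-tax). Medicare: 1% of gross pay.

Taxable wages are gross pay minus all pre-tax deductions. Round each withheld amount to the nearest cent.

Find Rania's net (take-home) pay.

Healthcare FSA: $298.02
403(b) contribution: $4,804.17 × 0.06 = $288.25
Pre-tax total = $298.02 + $288.25 = $586.27
Taxable wages = $4,804.17 − $586.27 = $4,217.90
State tax withheld: $4,217.90 × 0.055 = $231.98
Municipal income tax: $4,217.90 × 0.0225 = $94.90
Medicare: $4,804.17 × 0.01 = $48.04
Charity payroll deduction: $276.57
Total deductions = $298.02 + $288.25 + $231.98 + $94.90 + $48.04 + $276.57 = $1,237.76
Net pay = $4,804.17 − $1,237.76 = $3,566.41

$3,566.41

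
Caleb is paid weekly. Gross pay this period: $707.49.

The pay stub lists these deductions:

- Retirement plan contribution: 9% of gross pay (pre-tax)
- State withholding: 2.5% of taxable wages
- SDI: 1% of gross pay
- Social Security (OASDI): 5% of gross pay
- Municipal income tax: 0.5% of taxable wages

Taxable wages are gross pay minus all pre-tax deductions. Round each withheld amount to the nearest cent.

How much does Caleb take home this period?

$582.06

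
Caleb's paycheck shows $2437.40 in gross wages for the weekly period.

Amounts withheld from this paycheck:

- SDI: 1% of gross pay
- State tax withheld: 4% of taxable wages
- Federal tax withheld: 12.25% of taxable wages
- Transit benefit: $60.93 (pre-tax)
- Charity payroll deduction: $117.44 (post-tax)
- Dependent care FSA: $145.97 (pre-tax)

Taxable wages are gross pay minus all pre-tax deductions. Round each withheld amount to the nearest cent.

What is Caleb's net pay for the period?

Dependent care FSA: $145.97
Transit benefit: $60.93
Pre-tax total = $145.97 + $60.93 = $206.90
Taxable wages = $2437.40 − $206.90 = $2230.50
Federal tax withheld: $2230.50 × 0.1225 = $273.24
State tax withheld: $2230.50 × 0.04 = $89.22
SDI: $2437.40 × 0.01 = $24.37
Charity payroll deduction: $117.44
Total deductions = $145.97 + $60.93 + $273.24 + $89.22 + $24.37 + $117.44 = $711.17
Net pay = $2437.40 − $711.17 = $1726.23

$1726.23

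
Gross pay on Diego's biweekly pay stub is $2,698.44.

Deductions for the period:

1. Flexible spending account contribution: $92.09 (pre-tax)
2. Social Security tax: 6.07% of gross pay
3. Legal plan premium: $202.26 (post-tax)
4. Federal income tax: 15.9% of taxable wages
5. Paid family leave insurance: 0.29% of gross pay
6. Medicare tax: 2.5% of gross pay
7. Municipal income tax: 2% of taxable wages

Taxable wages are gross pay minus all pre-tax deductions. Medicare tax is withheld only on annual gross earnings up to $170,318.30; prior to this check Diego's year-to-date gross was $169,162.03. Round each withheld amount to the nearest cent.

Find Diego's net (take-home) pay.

Flexible spending account contribution: $92.09
Taxable wages = $2,698.44 − $92.09 = $2,606.35
Federal income tax: $2,606.35 × 0.159 = $414.41
Municipal income tax: $2,606.35 × 0.02 = $52.13
Paid family leave insurance: $2,698.44 × 0.0029 = $7.83
Social Security tax: $2,698.44 × 0.0607 = $163.80
Medicare tax: only $170,318.30 − $169,162.03 = $1,156.27 of this check is subject → $1,156.27 × 0.025 = $28.91
Legal plan premium: $202.26
Total deductions = $92.09 + $414.41 + $52.13 + $7.83 + $163.80 + $28.91 + $202.26 = $961.43
Net pay = $2,698.44 − $961.43 = $1,737.01

$1,737.01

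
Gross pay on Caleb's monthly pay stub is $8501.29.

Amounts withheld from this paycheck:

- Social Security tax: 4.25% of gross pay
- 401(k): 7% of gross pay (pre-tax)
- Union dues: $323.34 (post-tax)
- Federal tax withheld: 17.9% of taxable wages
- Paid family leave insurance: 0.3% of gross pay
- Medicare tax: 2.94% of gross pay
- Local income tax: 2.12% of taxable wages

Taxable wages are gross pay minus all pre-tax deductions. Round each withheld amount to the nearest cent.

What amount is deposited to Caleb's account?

401(k): $8501.29 × 0.07 = $595.09
Taxable wages = $8501.29 − $595.09 = $7906.20
Local income tax: $7906.20 × 0.0212 = $167.61
Federal tax withheld: $7906.20 × 0.179 = $1415.21
Social Security tax: $8501.29 × 0.0425 = $361.30
Paid family leave insurance: $8501.29 × 0.003 = $25.50
Medicare tax: $8501.29 × 0.0294 = $249.94
Union dues: $323.34
Total deductions = $595.09 + $167.61 + $1415.21 + $361.30 + $25.50 + $249.94 + $323.34 = $3137.99
Net pay = $8501.29 − $3137.99 = $5363.30

$5363.30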